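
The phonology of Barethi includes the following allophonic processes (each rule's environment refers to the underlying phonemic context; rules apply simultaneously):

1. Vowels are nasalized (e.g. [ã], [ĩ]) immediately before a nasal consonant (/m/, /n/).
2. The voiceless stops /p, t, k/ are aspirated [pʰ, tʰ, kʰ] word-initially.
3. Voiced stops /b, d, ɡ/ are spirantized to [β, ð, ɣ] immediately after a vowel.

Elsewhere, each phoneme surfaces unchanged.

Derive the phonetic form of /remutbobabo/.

[rẽmutboβaβo]

Rule 1 applies to /e/ (between /r/ and /m/: before a nasal consonant) → [ẽ].
/u/ (between /m/ and /t/) fails the environment for rule 1, so it stays [u].
/t/ (between /u/ and /b/) fails the environment for rule 2, so it stays [t].
/b/ — between /t/ and /o/; rule 3 does not apply here → [b].
/o/ (between /b/ and /b/): rule 1 targets it, but not before a nasal consonant → unchanged [o].
/b/ (between /o/ and /a/): immediately after a vowel, so rule 3 applies → [β].
/a/ (between /b/ and /b/) is in the target of rule 1 but the environment (before a nasal consonant) is not met → [a].
/b/ (between /a/ and /o/) occurs immediately after a vowel → [β] by rule 3.
/o/ (word-final) is in the target of rule 1 but the environment (before a nasal consonant) is not met → [o].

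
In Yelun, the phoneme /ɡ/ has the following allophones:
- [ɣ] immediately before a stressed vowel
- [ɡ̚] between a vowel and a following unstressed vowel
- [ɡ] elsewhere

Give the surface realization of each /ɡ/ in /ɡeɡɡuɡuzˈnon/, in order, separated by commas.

Occurrence 1 (position 1): no conditioning environment matches → elsewhere allophone [ɡ].
Occurrence 2 (position 3): no conditioning environment matches → elsewhere allophone [ɡ].
Occurrence 3 (position 4): no conditioning environment matches → elsewhere allophone [ɡ].
Occurrence 4 (position 6): between a vowel and a following unstressed vowel → [ɡ̚].

[ɡ], [ɡ], [ɡ], [ɡ̚]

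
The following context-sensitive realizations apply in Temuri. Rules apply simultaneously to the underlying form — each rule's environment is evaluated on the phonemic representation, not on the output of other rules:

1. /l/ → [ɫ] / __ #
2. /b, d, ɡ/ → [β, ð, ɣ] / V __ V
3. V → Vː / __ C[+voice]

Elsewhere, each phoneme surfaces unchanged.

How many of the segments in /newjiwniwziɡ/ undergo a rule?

Segments that undergo a rule: /e/ → [eː] (rule 3); /i/ → [iː] (rule 3); /i/ → [iː] (rule 3); /i/ → [iː] (rule 3).
All other segments surface unchanged.

4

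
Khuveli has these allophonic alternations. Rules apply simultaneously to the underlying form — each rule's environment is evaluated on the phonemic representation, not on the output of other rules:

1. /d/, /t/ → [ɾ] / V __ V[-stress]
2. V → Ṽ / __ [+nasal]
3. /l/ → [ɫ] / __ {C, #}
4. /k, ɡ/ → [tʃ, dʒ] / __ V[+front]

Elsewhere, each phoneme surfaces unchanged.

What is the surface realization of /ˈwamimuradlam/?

/w/ (word-initial): no rule targets it → [w].
/a/ (between /w/ and /m/): before a nasal consonant, so rule 2 applies → [ã].
/m/ — not in any rule's target class → [m].
/i/ meets the environment for rule 2 (before a nasal consonant) → [ĩ].
/m/ (between /i/ and /u/) is unaffected → [m].
/u/ — between /m/ and /r/; rule 2 does not apply here → [u].
/r/ (between /u/ and /a/): no rule targets it → [r].
/a/ (between /r/ and /d/) is in the target of rule 2 but the environment (before a nasal consonant) is not met → [a].
/d/ (between /a/ and /l/) is in the target of rule 1 but the environment (between a vowel and a following unstressed vowel) is not met → [d].
/l/ (between /d/ and /a/) is in the target of rule 3 but the environment (word-finally or immediately before a consonant) is not met → [l].
Rule 2 applies to /a/ (between /l/ and /m/: before a nasal consonant) → [ã].
/m/ — not in any rule's target class → [m].

[ˈwãmĩmuradlãm]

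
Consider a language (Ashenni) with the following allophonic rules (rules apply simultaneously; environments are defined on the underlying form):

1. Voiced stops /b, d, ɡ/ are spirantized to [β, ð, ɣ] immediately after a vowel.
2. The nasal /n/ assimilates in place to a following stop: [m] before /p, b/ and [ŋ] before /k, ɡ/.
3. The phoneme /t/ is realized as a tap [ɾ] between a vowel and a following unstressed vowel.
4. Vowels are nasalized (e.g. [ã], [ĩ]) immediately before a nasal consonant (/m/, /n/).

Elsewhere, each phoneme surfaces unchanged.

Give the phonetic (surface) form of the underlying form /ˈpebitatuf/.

[ˈpeβiɾaɾuf]

/p/ — not in any rule's target class → [p].
/e/ — between /p/ and /b/; rule 4 does not apply here → [e].
/b/ meets the environment for rule 1 (immediately after a vowel) → [β].
/i/ — between /b/ and /t/; rule 4 does not apply here → [i].
/t/ (between /i/ and /a/): between a vowel and a following unstressed vowel, so rule 3 applies → [ɾ].
/a/ — between /t/ and /t/; rule 4 does not apply here → [a].
/t/ meets the environment for rule 3 (between a vowel and a following unstressed vowel) → [ɾ].
/u/ (between /t/ and /f/) is in the target of rule 4 but the environment (before a nasal consonant) is not met → [u].
/f/ — not in any rule's target class → [f].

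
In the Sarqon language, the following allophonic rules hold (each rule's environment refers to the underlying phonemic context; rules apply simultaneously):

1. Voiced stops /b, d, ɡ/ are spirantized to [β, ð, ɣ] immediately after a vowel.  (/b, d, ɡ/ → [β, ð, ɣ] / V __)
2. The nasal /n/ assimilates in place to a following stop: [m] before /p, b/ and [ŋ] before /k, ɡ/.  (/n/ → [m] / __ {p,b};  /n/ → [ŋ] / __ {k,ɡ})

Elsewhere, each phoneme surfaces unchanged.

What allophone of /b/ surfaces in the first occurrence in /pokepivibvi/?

[β]

Rule 1 applies to /b/ (between /i/ and /v/: immediately after a vowel) → [β].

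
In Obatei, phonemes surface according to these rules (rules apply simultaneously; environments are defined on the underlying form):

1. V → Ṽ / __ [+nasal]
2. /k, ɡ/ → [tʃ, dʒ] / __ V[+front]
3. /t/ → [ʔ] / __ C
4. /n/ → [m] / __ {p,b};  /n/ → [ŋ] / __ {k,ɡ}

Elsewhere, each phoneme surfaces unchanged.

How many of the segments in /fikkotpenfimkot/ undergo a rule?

3

Segments that undergo a rule: /t/ → [ʔ] (rule 3); /e/ → [ẽ] (rule 1); /i/ → [ĩ] (rule 1).
All other segments surface unchanged.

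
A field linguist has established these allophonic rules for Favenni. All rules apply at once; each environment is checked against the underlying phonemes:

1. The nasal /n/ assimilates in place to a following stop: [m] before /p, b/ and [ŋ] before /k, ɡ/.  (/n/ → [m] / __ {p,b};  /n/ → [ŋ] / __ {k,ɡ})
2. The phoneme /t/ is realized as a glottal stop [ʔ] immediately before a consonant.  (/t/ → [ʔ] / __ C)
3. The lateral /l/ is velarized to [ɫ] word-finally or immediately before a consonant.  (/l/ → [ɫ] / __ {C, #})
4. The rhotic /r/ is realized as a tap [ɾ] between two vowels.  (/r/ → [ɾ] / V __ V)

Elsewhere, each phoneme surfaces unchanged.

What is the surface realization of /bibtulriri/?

/b/ (word-initial) is unaffected → [b].
/i/ — not in any rule's target class → [i].
/b/ (between /i/ and /t/) is unaffected → [b].
/t/ — between /b/ and /u/; rule 2 does not apply here → [t].
/u/ stays [u].
/l/ (between /u/ and /r/): word-finally or immediately before a consonant, so rule 3 applies → [ɫ].
/r/ (between /l/ and /i/) is in the target of rule 4 but the environment (between two vowels) is not met → [r].
/i/ (between /r/ and /r/) is unaffected → [i].
/r/ (between /i/ and /i/): between two vowels, so rule 4 applies → [ɾ].
/i/ stays [i].

[bibtuɫriɾi]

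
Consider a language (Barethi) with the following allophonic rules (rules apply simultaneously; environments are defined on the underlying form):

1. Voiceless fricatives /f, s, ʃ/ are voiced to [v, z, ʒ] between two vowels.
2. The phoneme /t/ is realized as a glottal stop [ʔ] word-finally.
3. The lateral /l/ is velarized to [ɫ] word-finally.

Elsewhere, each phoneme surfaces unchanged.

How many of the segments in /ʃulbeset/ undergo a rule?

Segments that undergo a rule: /s/ → [z] (rule 1); /t/ → [ʔ] (rule 2).
All other segments surface unchanged.

2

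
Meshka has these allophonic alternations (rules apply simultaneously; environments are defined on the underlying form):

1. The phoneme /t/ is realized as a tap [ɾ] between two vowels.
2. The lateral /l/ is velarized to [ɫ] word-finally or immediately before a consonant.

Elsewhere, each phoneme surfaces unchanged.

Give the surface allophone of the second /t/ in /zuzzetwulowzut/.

[t]

/t/ (word-final) is in the target of rule 1 but the environment (between two vowels) is not met → [t].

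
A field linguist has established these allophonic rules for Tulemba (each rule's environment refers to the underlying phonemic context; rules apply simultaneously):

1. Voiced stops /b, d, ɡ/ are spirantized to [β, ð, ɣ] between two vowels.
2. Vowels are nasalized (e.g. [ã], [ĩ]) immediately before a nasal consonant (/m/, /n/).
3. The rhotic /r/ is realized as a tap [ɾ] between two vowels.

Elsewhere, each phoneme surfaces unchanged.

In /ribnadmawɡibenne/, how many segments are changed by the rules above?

2

Segments that undergo a rule: /b/ → [β] (rule 1); /e/ → [ẽ] (rule 2).
All other segments surface unchanged.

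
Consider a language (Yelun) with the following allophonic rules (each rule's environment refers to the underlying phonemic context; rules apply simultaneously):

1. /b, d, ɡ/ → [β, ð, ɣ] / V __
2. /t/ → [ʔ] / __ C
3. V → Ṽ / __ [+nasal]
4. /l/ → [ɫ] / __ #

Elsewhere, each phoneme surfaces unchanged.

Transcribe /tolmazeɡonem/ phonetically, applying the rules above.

/t/ (word-initial) is in the target of rule 2 but the environment (immediately before a consonant) is not met → [t].
/o/ (between /t/ and /l/) fails the environment for rule 3, so it stays [o].
/l/ (between /o/ and /m/) fails the environment for rule 4, so it stays [l].
/m/ (between /l/ and /a/): no rule targets it → [m].
/a/ — between /m/ and /z/; rule 3 does not apply here → [a].
/z/ (between /a/ and /e/): no rule targets it → [z].
/e/ — between /z/ and /ɡ/; rule 3 does not apply here → [e].
Rule 1 applies to /ɡ/ (between /e/ and /o/: immediately after a vowel) → [ɣ].
/o/ (between /ɡ/ and /n/) occurs before a nasal consonant → [õ] by rule 3.
/n/ (between /o/ and /e/): no rule targets it → [n].
/e/ meets the environment for rule 3 (before a nasal consonant) → [ẽ].
/m/ (word-final) is unaffected → [m].

[tolmazeɣõnẽm]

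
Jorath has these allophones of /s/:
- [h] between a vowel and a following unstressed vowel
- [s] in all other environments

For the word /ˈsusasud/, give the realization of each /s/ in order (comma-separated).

[s], [h], [h]

Occurrence 1 (position 1): no conditioning environment matches → elsewhere allophone [s].
Occurrence 2 (position 3): between a vowel and a following unstressed vowel → [h].
Occurrence 3 (position 5): between a vowel and a following unstressed vowel → [h].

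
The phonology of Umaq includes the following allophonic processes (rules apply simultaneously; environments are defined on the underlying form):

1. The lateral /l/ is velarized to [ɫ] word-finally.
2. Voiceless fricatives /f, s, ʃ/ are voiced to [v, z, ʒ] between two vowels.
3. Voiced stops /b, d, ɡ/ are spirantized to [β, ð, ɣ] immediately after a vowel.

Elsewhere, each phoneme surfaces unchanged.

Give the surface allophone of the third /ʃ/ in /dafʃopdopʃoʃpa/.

/ʃ/ (between /o/ and /p/) is in the target of rule 2 but the environment (between two vowels) is not met → [ʃ].

[ʃ]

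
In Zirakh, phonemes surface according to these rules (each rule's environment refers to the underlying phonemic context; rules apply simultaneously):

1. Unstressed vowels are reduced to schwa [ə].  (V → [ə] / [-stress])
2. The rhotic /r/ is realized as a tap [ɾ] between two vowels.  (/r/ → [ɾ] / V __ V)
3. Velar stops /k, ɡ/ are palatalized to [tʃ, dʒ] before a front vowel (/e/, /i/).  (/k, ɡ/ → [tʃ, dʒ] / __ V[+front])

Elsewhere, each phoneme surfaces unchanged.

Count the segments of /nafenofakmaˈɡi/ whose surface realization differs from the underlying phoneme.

Segments that undergo a rule: /a/ → [ə] (rule 1); /e/ → [ə] (rule 1); /o/ → [ə] (rule 1); /a/ → [ə] (rule 1); /a/ → [ə] (rule 1); /ɡ/ → [dʒ] (rule 3).
All other segments surface unchanged.

6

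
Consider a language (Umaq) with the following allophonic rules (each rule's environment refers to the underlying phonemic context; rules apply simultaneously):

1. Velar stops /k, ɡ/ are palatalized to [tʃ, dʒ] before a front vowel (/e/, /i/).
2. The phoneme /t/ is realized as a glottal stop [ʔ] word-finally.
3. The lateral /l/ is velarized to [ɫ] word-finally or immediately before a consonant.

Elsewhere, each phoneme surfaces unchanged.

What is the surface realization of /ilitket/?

/i/ — not in any rule's target class → [i].
/l/ — between /i/ and /i/; rule 3 does not apply here → [l].
/i/ — not in any rule's target class → [i].
/t/ (between /i/ and /k/) is in the target of rule 2 but the environment (word-finally) is not met → [t].
Rule 1 applies to /k/ (between /t/ and /e/: before a front vowel) → [tʃ].
/e/ — not in any rule's target class → [e].
/t/ (word-final): word-finally, so rule 2 applies → [ʔ].

[ilittʃeʔ]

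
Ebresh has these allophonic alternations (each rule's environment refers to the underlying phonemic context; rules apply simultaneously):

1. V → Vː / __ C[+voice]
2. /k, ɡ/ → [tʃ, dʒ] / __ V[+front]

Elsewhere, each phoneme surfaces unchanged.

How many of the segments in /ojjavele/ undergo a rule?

Segments that undergo a rule: /o/ → [oː] (rule 1); /a/ → [aː] (rule 1); /e/ → [eː] (rule 1).
All other segments surface unchanged.

3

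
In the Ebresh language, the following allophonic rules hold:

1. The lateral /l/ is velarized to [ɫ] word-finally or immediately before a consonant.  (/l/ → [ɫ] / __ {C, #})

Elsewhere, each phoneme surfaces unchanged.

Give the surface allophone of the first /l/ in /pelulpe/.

/l/ (between /e/ and /u/) fails the environment for rule 1, so it stays [l].

[l]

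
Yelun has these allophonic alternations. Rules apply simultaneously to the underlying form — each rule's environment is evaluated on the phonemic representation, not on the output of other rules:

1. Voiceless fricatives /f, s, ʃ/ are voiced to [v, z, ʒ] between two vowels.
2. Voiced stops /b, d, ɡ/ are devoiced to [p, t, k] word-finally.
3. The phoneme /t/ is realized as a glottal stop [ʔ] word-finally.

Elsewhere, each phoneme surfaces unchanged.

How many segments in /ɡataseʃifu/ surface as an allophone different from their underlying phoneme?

3

Segments that undergo a rule: /s/ → [z] (rule 1); /ʃ/ → [ʒ] (rule 1); /f/ → [v] (rule 1).
All other segments surface unchanged.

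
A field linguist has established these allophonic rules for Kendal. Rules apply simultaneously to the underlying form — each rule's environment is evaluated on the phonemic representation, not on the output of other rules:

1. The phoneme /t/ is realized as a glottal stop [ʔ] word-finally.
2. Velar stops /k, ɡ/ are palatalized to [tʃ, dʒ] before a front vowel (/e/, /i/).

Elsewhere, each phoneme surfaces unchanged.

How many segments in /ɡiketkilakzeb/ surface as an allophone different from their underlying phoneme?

Segments that undergo a rule: /ɡ/ → [dʒ] (rule 2); /k/ → [tʃ] (rule 2); /k/ → [tʃ] (rule 2).
All other segments surface unchanged.

3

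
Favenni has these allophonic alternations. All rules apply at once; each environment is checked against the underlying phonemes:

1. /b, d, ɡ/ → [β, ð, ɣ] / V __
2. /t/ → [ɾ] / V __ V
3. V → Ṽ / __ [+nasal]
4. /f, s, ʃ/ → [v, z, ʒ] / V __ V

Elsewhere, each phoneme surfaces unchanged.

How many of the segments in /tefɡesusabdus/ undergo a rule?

3

Segments that undergo a rule: /s/ → [z] (rule 4); /s/ → [z] (rule 4); /b/ → [β] (rule 1).
All other segments surface unchanged.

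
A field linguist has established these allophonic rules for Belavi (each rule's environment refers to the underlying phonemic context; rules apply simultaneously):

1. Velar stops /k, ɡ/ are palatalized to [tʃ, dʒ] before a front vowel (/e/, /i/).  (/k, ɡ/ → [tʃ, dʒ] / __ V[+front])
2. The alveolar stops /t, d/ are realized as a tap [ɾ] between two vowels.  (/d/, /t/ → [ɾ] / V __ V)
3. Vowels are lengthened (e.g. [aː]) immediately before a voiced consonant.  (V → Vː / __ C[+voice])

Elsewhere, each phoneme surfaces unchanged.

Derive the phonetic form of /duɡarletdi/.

[duːɡaːrletdi]

/d/ (word-initial) fails the environment for rule 2, so it stays [d].
/u/ (between /d/ and /ɡ/): before a voiced consonant, so rule 3 applies → [uː].
/ɡ/ (between /u/ and /a/) is in the target of rule 1 but the environment (before a front vowel) is not met → [ɡ].
Rule 3 applies to /a/ (between /ɡ/ and /r/: before a voiced consonant) → [aː].
/e/ (between /l/ and /t/) fails the environment for rule 3, so it stays [e].
/t/ (between /e/ and /d/) fails the environment for rule 2, so it stays [t].
/d/ (between /t/ and /i/) fails the environment for rule 2, so it stays [d].
/i/ (word-final) is in the target of rule 3 but the environment (before a voiced consonant) is not met → [i].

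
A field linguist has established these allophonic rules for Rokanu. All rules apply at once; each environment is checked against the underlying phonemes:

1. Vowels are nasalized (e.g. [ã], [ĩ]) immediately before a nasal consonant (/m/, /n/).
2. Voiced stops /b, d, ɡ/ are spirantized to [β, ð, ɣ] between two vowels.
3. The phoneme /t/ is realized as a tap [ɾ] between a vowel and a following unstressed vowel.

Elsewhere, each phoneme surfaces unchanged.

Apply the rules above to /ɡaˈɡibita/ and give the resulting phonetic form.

[ɡaˈɣiβiɾa]

/ɡ/ (word-initial) is in the target of rule 2 but the environment (between two vowels) is not met → [ɡ].
/a/ — between /ɡ/ and /ɡ/; rule 1 does not apply here → [a].
Rule 2 applies to /ɡ/ (between /a/ and /i/: between two vowels) → [ɣ].
/i/ — between /ɡ/ and /b/; rule 1 does not apply here → [i].
/b/ meets the environment for rule 2 (between two vowels) → [β].
/i/ (between /b/ and /t/) is in the target of rule 1 but the environment (before a nasal consonant) is not met → [i].
/t/ (between /i/ and /a/): between a vowel and a following unstressed vowel, so rule 3 applies → [ɾ].
/a/ (word-final): rule 1 targets it, but not before a nasal consonant → unchanged [a].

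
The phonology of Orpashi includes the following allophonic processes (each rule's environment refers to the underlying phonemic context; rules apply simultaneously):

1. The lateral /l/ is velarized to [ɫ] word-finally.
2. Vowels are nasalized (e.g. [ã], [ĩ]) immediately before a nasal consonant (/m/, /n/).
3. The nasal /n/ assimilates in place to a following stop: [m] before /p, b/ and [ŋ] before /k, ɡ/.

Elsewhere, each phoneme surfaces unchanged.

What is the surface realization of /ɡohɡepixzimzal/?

/ɡ/ (word-initial): no rule targets it → [ɡ].
/o/ (between /ɡ/ and /h/) is in the target of rule 2 but the environment (before a nasal consonant) is not met → [o].
/h/ (between /o/ and /ɡ/): no rule targets it → [h].
/ɡ/ (between /h/ and /e/): no rule targets it → [ɡ].
/e/ — between /ɡ/ and /p/; rule 2 does not apply here → [e].
/p/ — not in any rule's target class → [p].
/i/ (between /p/ and /x/): rule 2 targets it, but not before a nasal consonant → unchanged [i].
/x/ — not in any rule's target class → [x].
/z/ — not in any rule's target class → [z].
Rule 2 applies to /i/ (between /z/ and /m/: before a nasal consonant) → [ĩ].
/m/ stays [m].
/z/ (between /m/ and /a/) is unaffected → [z].
/a/ (between /z/ and /l/): rule 2 targets it, but not before a nasal consonant → unchanged [a].
Rule 1 applies to /l/ (word-final: word-finally) → [ɫ].

[ɡohɡepixzĩmzaɫ]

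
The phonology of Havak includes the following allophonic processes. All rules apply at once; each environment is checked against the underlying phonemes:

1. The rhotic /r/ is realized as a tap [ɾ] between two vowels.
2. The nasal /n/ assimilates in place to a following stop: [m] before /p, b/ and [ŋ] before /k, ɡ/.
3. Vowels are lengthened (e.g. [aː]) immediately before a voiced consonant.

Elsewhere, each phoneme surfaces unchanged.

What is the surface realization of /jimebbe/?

[jiːmeːbbe]

/j/ — not in any rule's target class → [j].
Rule 3 applies to /i/ (between /j/ and /m/: before a voiced consonant) → [iː].
/m/ (between /i/ and /e/) is unaffected → [m].
/e/ (between /m/ and /b/) occurs before a voiced consonant → [eː] by rule 3.
/b/ (between /e/ and /b/) is unaffected → [b].
/b/ — not in any rule's target class → [b].
/e/ (word-final): rule 3 targets it, but not before a voiced consonant → unchanged [e].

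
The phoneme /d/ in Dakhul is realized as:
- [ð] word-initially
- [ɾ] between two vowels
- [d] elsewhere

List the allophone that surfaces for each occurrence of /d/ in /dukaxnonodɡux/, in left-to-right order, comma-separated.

Occurrence 1 (position 1): word-initially → [ð].
Occurrence 2 (position 10): no conditioning environment matches → elsewhere allophone [d].

[ð], [d]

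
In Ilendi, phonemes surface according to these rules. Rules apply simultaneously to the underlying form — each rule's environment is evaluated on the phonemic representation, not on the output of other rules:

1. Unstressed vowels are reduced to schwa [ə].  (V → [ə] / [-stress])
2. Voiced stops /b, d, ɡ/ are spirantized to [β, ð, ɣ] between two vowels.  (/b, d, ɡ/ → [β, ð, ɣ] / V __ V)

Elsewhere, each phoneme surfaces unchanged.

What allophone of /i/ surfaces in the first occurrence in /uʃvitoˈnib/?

/i/ meets the environment for rule 1 (in an unstressed syllable) → [ə].

[ə]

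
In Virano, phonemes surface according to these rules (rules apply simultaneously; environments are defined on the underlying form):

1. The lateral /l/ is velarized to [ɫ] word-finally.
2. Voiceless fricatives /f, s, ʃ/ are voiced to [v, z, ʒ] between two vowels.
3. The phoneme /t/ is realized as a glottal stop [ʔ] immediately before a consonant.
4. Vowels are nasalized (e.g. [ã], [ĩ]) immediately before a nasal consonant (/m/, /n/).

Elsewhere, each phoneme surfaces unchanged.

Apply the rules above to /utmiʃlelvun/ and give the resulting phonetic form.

/u/ — word-initial; rule 4 does not apply here → [u].
/t/ meets the environment for rule 3 (immediately before a consonant) → [ʔ].
/m/ — not in any rule's target class → [m].
/i/ (between /m/ and /ʃ/) is in the target of rule 4 but the environment (before a nasal consonant) is not met → [i].
/ʃ/ — between /i/ and /l/; rule 2 does not apply here → [ʃ].
/l/ (between /ʃ/ and /e/) fails the environment for rule 1, so it stays [l].
/e/ — between /l/ and /l/; rule 4 does not apply here → [e].
/l/ — between /e/ and /v/; rule 1 does not apply here → [l].
/v/ (between /l/ and /u/): no rule targets it → [v].
/u/ — between /v/ and /n/, before a nasal consonant — surfaces as [ũ] (rule 4).
/n/ — not in any rule's target class → [n].

[uʔmiʃlelvũn]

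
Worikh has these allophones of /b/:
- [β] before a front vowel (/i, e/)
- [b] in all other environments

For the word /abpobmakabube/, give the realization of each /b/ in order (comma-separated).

Occurrence 1 (position 2): no conditioning environment matches → elsewhere allophone [b].
Occurrence 2 (position 5): no conditioning environment matches → elsewhere allophone [b].
Occurrence 3 (position 10): no conditioning environment matches → elsewhere allophone [b].
Occurrence 4 (position 12): before a front vowel (/i, e/) → [β].

[b], [b], [b], [β]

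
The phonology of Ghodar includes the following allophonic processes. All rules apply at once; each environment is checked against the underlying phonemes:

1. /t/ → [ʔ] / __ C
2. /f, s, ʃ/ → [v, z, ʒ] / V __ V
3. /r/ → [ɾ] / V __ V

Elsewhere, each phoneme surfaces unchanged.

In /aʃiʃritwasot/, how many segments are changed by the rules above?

3

Segments that undergo a rule: /ʃ/ → [ʒ] (rule 2); /t/ → [ʔ] (rule 1); /s/ → [z] (rule 2).
All other segments surface unchanged.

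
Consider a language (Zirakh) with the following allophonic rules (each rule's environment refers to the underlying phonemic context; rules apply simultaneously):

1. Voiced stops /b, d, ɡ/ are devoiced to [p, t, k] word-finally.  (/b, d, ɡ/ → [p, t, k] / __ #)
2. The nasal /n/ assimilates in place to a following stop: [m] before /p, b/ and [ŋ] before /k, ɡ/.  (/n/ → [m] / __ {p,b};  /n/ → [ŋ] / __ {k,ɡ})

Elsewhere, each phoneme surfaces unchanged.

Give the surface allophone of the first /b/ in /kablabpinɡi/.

[b]

/b/ (between /a/ and /l/) fails the environment for rule 1, so it stays [b].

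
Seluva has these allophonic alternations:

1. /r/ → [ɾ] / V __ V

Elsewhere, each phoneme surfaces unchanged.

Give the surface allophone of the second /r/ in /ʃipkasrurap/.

[ɾ]

/r/ meets the environment for rule 1 (between two vowels) → [ɾ].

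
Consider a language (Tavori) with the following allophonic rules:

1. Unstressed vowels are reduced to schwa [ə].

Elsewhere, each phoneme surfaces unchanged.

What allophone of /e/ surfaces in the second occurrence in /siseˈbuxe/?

[ə]

/e/ (word-final) occurs in an unstressed syllable → [ə] by rule 1.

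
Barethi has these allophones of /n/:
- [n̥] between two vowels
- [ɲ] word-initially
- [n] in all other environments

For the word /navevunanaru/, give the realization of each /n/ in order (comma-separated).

[ɲ], [n̥], [n̥]

Occurrence 1 (position 1): word-initially → [ɲ].
Occurrence 2 (position 7): between two vowels → [n̥].
Occurrence 3 (position 9): between two vowels → [n̥].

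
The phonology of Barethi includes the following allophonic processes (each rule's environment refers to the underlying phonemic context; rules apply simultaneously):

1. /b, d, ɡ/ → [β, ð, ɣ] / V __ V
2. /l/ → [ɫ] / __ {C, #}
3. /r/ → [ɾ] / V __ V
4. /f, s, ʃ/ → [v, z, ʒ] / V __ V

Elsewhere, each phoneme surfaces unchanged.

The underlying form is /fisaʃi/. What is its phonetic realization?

/f/ (word-initial) is in the target of rule 4 but the environment (between two vowels) is not met → [f].
/i/ — not in any rule's target class → [i].
/s/ — between /i/ and /a/, between two vowels — surfaces as [z] (rule 4).
/a/ (between /s/ and /ʃ/): no rule targets it → [a].
/ʃ/ — between /a/ and /i/, between two vowels — surfaces as [ʒ] (rule 4).
/i/ (word-final) is unaffected → [i].

[fizaʒi]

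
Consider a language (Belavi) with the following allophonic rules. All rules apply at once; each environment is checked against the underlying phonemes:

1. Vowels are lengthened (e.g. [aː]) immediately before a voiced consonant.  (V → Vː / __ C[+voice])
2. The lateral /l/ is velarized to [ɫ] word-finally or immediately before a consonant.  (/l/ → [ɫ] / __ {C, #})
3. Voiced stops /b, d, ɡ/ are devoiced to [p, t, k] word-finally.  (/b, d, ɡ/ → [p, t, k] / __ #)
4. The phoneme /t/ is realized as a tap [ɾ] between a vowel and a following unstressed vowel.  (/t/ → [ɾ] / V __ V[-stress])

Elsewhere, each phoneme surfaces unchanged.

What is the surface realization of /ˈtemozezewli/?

/t/ — word-initial; rule 4 does not apply here → [t].
/e/ (between /t/ and /m/) occurs before a voiced consonant → [eː] by rule 1.
/m/ — not in any rule's target class → [m].
/o/ meets the environment for rule 1 (before a voiced consonant) → [oː].
/z/ (between /o/ and /e/): no rule targets it → [z].
Rule 1 applies to /e/ (between /z/ and /z/: before a voiced consonant) → [eː].
/z/ (between /e/ and /e/) is unaffected → [z].
/e/ meets the environment for rule 1 (before a voiced consonant) → [eː].
/w/ stays [w].
/l/ (between /w/ and /i/) fails the environment for rule 2, so it stays [l].
/i/ (word-final) is in the target of rule 1 but the environment (before a voiced consonant) is not met → [i].

[ˈteːmoːzeːzeːwli]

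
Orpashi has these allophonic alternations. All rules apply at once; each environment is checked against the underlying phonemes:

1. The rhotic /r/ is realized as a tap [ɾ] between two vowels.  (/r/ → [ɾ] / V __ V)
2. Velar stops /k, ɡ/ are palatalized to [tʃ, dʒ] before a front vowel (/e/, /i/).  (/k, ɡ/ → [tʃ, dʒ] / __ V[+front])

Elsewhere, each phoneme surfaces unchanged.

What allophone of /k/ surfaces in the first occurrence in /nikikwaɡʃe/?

/k/ (between /i/ and /i/): before a front vowel, so rule 2 applies → [tʃ].

[tʃ]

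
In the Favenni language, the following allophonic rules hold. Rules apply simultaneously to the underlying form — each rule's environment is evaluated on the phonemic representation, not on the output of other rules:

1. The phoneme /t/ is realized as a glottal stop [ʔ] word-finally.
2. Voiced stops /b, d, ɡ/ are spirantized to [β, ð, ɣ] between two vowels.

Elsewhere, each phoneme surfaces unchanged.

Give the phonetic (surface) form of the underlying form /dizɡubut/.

[dizɡuβuʔ]

/d/ (word-initial) fails the environment for rule 2, so it stays [d].
/i/ stays [i].
/z/ stays [z].
/ɡ/ (between /z/ and /u/): rule 2 targets it, but not between two vowels → unchanged [ɡ].
/u/ (between /ɡ/ and /b/) is unaffected → [u].
Rule 2 applies to /b/ (between /u/ and /u/: between two vowels) → [β].
/u/ — not in any rule's target class → [u].
/t/ meets the environment for rule 1 (word-finally) → [ʔ].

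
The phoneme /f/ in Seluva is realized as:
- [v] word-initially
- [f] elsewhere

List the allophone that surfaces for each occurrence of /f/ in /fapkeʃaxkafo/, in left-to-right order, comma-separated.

Occurrence 1 (position 1): word-initially → [v].
Occurrence 2 (position 11): no conditioning environment matches → elsewhere allophone [f].

[v], [f]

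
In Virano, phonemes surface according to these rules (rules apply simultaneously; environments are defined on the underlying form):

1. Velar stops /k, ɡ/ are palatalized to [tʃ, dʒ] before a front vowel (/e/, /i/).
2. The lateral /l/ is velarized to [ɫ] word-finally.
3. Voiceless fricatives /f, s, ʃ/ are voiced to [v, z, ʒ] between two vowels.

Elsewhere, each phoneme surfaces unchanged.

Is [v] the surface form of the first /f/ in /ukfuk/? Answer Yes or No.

/f/ (between /k/ and /u/) fails the environment for rule 3, so it stays [f].
The actual realization is [f], not [v].

No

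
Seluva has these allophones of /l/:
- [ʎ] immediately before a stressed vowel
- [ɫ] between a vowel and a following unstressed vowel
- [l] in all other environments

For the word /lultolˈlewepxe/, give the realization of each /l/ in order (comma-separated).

Occurrence 1 (position 1): no conditioning environment matches → elsewhere allophone [l].
Occurrence 2 (position 3): no conditioning environment matches → elsewhere allophone [l].
Occurrence 3 (position 6): no conditioning environment matches → elsewhere allophone [l].
Occurrence 4 (position 7): immediately before a stressed vowel → [ʎ].

[l], [l], [l], [ʎ]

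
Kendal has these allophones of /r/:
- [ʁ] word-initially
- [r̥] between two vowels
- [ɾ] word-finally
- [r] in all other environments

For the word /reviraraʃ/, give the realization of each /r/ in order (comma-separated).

Occurrence 1 (position 1): word-initially → [ʁ].
Occurrence 2 (position 5): between two vowels → [r̥].
Occurrence 3 (position 7): between two vowels → [r̥].

[ʁ], [r̥], [r̥]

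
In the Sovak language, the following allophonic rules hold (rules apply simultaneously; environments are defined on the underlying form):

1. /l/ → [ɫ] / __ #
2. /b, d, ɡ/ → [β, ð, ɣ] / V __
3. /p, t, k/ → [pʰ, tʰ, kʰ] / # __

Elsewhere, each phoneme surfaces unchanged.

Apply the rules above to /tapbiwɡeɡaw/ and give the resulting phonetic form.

[tʰapbiwɡeɣaw]

/t/ — word-initial, word-initially — surfaces as [tʰ] (rule 3).
/a/ stays [a].
/p/ (between /a/ and /b/): rule 3 targets it, but not word-initially → unchanged [p].
/b/ — between /p/ and /i/; rule 2 does not apply here → [b].
/i/ — not in any rule's target class → [i].
/w/ (between /i/ and /ɡ/): no rule targets it → [w].
/ɡ/ (between /w/ and /e/): rule 2 targets it, but not immediately after a vowel → unchanged [ɡ].
/e/ (between /ɡ/ and /ɡ/): no rule targets it → [e].
Rule 2 applies to /ɡ/ (between /e/ and /a/: immediately after a vowel) → [ɣ].
/a/ stays [a].
/w/ — not in any rule's target class → [w].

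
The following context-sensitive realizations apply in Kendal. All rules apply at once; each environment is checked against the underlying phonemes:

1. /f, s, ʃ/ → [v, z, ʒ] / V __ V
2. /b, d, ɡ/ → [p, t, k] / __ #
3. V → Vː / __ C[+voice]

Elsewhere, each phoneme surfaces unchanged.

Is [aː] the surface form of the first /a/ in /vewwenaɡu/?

/a/ meets the environment for rule 3 (before a voiced consonant) → [aː].
The actual realization is [aː], which matches [aː].

Yes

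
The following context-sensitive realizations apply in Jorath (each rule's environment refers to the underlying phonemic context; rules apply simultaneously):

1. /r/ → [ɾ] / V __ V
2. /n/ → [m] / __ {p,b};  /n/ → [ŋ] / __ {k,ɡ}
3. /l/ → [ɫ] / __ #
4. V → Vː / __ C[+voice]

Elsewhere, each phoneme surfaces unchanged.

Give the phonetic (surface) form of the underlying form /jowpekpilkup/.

[joːwpekpiːlkup]

/j/ stays [j].
/o/ meets the environment for rule 4 (before a voiced consonant) → [oː].
/w/ (between /o/ and /p/) is unaffected → [w].
/p/ (between /w/ and /e/): no rule targets it → [p].
/e/ (between /p/ and /k/) fails the environment for rule 4, so it stays [e].
/k/ — not in any rule's target class → [k].
/p/ — not in any rule's target class → [p].
/i/ meets the environment for rule 4 (before a voiced consonant) → [iː].
/l/ (between /i/ and /k/) is in the target of rule 3 but the environment (word-finally) is not met → [l].
/k/ (between /l/ and /u/): no rule targets it → [k].
/u/ — between /k/ and /p/; rule 4 does not apply here → [u].
/p/ — not in any rule's target class → [p].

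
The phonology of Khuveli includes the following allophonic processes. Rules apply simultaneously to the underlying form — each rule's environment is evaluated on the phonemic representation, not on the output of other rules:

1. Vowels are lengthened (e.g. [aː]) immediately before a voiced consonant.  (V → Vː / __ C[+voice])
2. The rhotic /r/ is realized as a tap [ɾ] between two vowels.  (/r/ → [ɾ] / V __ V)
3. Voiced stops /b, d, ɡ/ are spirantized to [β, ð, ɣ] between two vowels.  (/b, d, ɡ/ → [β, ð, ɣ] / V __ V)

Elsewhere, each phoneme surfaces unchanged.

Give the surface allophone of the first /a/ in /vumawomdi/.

[aː]

/a/ (between /m/ and /w/) occurs before a voiced consonant → [aː] by rule 1.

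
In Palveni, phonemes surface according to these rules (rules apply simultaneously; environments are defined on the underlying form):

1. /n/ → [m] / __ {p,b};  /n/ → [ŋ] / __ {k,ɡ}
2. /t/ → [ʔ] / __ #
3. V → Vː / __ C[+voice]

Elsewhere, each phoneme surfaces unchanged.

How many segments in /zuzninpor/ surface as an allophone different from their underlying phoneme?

Segments that undergo a rule: /u/ → [uː] (rule 3); /i/ → [iː] (rule 3); /n/ → [m] (rule 1); /o/ → [oː] (rule 3).
All other segments surface unchanged.

4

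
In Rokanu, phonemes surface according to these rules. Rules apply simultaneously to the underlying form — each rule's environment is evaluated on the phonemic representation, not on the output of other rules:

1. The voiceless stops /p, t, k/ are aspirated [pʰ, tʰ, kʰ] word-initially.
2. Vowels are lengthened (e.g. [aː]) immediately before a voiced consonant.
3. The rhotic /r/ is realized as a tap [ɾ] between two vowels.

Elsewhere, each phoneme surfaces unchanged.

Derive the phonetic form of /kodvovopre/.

[kʰoːdvoːvopre]

/k/ (word-initial) occurs word-initially → [kʰ] by rule 1.
/o/ meets the environment for rule 2 (before a voiced consonant) → [oː].
/d/ (between /o/ and /v/): no rule targets it → [d].
/v/ — not in any rule's target class → [v].
/o/ (between /v/ and /v/) occurs before a voiced consonant → [oː] by rule 2.
/v/ stays [v].
/o/ (between /v/ and /p/) is in the target of rule 2 but the environment (before a voiced consonant) is not met → [o].
/p/ (between /o/ and /r/) is in the target of rule 1 but the environment (word-initially) is not met → [p].
/r/ — between /p/ and /e/; rule 3 does not apply here → [r].
/e/ (word-final) is in the target of rule 2 but the environment (before a voiced consonant) is not met → [e].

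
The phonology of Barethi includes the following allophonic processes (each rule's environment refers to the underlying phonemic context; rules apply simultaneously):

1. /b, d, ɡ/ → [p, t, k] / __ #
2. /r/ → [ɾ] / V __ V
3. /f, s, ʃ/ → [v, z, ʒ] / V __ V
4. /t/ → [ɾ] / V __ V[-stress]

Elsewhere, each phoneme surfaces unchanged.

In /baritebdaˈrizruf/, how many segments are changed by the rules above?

Segments that undergo a rule: /r/ → [ɾ] (rule 2); /t/ → [ɾ] (rule 4); /r/ → [ɾ] (rule 2).
All other segments surface unchanged.

3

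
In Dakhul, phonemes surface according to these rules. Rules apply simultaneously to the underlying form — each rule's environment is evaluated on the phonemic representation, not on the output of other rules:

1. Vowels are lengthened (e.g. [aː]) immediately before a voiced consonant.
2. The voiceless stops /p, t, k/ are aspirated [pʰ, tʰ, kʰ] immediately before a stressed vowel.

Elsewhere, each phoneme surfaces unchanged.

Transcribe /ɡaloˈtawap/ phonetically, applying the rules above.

Rule 1 applies to /a/ (between /ɡ/ and /l/: before a voiced consonant) → [aː].
/o/ (between /l/ and /t/): rule 1 targets it, but not before a voiced consonant → unchanged [o].
/t/ — between /o/ and /a/, immediately before a stressed vowel — surfaces as [tʰ] (rule 2).
/a/ meets the environment for rule 1 (before a voiced consonant) → [aː].
/a/ (between /w/ and /p/) is in the target of rule 1 but the environment (before a voiced consonant) is not met → [a].
/p/ (word-final): rule 2 targets it, but not immediately before a stressed vowel → unchanged [p].

[ɡaːloˈtʰaːwap]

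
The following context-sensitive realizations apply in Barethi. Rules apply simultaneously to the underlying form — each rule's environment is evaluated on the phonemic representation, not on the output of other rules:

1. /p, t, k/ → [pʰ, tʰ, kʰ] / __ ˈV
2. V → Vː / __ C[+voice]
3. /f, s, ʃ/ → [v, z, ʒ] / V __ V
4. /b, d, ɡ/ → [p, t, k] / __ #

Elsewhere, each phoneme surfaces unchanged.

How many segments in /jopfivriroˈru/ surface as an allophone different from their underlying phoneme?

3

Segments that undergo a rule: /i/ → [iː] (rule 2); /i/ → [iː] (rule 2); /o/ → [oː] (rule 2).
All other segments surface unchanged.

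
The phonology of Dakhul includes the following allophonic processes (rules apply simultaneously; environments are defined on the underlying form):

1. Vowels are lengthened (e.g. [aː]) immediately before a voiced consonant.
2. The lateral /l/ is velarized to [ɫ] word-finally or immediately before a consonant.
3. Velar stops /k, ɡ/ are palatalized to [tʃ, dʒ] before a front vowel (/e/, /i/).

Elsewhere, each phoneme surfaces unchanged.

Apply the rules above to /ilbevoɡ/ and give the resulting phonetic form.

[iːɫbeːvoːɡ]

Rule 1 applies to /i/ (word-initial: before a voiced consonant) → [iː].
/l/ meets the environment for rule 2 (word-finally or immediately before a consonant) → [ɫ].
/b/ (between /l/ and /e/): no rule targets it → [b].
Rule 1 applies to /e/ (between /b/ and /v/: before a voiced consonant) → [eː].
/v/ stays [v].
/o/ (between /v/ and /ɡ/): before a voiced consonant, so rule 1 applies → [oː].
/ɡ/ (word-final) is in the target of rule 3 but the environment (before a front vowel) is not met → [ɡ].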